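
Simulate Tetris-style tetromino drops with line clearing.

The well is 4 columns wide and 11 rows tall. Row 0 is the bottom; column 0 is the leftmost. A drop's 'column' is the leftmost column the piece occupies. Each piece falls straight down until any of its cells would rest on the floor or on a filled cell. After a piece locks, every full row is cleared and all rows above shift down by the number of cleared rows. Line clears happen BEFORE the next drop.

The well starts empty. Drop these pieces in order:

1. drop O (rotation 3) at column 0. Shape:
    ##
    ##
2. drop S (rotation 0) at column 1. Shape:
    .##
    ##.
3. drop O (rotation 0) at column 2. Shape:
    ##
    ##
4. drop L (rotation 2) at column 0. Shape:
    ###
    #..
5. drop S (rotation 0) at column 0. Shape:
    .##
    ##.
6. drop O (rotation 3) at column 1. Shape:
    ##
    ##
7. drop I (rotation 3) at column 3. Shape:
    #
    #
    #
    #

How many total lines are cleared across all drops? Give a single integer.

Answer: 1

Derivation:
Drop 1: O rot3 at col 0 lands with bottom-row=0; cleared 0 line(s) (total 0); column heights now [2 2 0 0], max=2
Drop 2: S rot0 at col 1 lands with bottom-row=2; cleared 0 line(s) (total 0); column heights now [2 3 4 4], max=4
Drop 3: O rot0 at col 2 lands with bottom-row=4; cleared 0 line(s) (total 0); column heights now [2 3 6 6], max=6
Drop 4: L rot2 at col 0 lands with bottom-row=5; cleared 0 line(s) (total 0); column heights now [7 7 7 6], max=7
Drop 5: S rot0 at col 0 lands with bottom-row=7; cleared 0 line(s) (total 0); column heights now [8 9 9 6], max=9
Drop 6: O rot3 at col 1 lands with bottom-row=9; cleared 0 line(s) (total 0); column heights now [8 11 11 6], max=11
Drop 7: I rot3 at col 3 lands with bottom-row=6; cleared 1 line(s) (total 1); column heights now [7 10 10 9], max=10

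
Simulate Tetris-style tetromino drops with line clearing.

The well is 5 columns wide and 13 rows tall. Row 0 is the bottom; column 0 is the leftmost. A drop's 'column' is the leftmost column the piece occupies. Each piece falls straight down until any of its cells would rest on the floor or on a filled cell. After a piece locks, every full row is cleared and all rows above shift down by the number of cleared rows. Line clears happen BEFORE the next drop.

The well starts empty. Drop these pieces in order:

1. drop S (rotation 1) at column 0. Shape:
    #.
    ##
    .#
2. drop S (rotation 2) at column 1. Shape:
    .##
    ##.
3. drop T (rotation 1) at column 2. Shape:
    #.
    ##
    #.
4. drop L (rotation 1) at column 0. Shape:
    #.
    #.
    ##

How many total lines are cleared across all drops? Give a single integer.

Answer: 0

Derivation:
Drop 1: S rot1 at col 0 lands with bottom-row=0; cleared 0 line(s) (total 0); column heights now [3 2 0 0 0], max=3
Drop 2: S rot2 at col 1 lands with bottom-row=2; cleared 0 line(s) (total 0); column heights now [3 3 4 4 0], max=4
Drop 3: T rot1 at col 2 lands with bottom-row=4; cleared 0 line(s) (total 0); column heights now [3 3 7 6 0], max=7
Drop 4: L rot1 at col 0 lands with bottom-row=3; cleared 0 line(s) (total 0); column heights now [6 4 7 6 0], max=7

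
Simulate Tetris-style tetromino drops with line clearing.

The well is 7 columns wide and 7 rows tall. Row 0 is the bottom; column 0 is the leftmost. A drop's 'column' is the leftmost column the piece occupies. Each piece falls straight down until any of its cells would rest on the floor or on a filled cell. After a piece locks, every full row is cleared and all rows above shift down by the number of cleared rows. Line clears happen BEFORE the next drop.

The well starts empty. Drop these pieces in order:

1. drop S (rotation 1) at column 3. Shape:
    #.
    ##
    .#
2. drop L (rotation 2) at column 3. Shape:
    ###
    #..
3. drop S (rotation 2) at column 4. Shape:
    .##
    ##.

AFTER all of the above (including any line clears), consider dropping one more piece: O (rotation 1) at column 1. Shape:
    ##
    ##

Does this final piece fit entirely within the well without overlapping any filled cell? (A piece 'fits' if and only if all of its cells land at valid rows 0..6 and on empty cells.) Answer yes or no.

Drop 1: S rot1 at col 3 lands with bottom-row=0; cleared 0 line(s) (total 0); column heights now [0 0 0 3 2 0 0], max=3
Drop 2: L rot2 at col 3 lands with bottom-row=3; cleared 0 line(s) (total 0); column heights now [0 0 0 5 5 5 0], max=5
Drop 3: S rot2 at col 4 lands with bottom-row=5; cleared 0 line(s) (total 0); column heights now [0 0 0 5 6 7 7], max=7
Test piece O rot1 at col 1 (width 2): heights before test = [0 0 0 5 6 7 7]; fits = True

Answer: yes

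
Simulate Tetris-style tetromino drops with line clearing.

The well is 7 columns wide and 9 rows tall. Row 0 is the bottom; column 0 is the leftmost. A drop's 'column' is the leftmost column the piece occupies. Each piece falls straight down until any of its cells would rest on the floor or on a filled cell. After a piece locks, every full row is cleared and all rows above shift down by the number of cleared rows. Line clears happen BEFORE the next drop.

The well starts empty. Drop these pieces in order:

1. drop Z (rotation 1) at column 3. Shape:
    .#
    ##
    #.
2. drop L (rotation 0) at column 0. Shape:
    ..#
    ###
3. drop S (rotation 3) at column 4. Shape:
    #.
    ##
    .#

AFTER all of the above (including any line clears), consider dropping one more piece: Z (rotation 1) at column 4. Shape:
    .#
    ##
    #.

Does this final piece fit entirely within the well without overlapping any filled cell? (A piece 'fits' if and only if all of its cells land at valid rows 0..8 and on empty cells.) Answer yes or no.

Answer: yes

Derivation:
Drop 1: Z rot1 at col 3 lands with bottom-row=0; cleared 0 line(s) (total 0); column heights now [0 0 0 2 3 0 0], max=3
Drop 2: L rot0 at col 0 lands with bottom-row=0; cleared 0 line(s) (total 0); column heights now [1 1 2 2 3 0 0], max=3
Drop 3: S rot3 at col 4 lands with bottom-row=2; cleared 0 line(s) (total 0); column heights now [1 1 2 2 5 4 0], max=5
Test piece Z rot1 at col 4 (width 2): heights before test = [1 1 2 2 5 4 0]; fits = True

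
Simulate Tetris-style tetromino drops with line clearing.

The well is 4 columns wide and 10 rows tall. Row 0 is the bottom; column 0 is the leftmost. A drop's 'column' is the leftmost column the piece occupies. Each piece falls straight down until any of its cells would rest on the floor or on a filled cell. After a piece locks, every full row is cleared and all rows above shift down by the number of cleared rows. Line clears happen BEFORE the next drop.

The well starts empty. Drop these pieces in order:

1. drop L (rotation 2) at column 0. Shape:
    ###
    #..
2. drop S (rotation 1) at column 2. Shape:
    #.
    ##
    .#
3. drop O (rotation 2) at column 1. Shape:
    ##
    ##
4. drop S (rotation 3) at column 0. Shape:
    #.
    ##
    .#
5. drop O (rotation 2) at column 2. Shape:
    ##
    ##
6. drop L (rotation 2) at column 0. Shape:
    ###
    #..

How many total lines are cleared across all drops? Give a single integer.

Drop 1: L rot2 at col 0 lands with bottom-row=0; cleared 0 line(s) (total 0); column heights now [2 2 2 0], max=2
Drop 2: S rot1 at col 2 lands with bottom-row=1; cleared 1 line(s) (total 1); column heights now [1 0 3 2], max=3
Drop 3: O rot2 at col 1 lands with bottom-row=3; cleared 0 line(s) (total 1); column heights now [1 5 5 2], max=5
Drop 4: S rot3 at col 0 lands with bottom-row=5; cleared 0 line(s) (total 1); column heights now [8 7 5 2], max=8
Drop 5: O rot2 at col 2 lands with bottom-row=5; cleared 1 line(s) (total 2); column heights now [7 6 6 6], max=7
Drop 6: L rot2 at col 0 lands with bottom-row=7; cleared 0 line(s) (total 2); column heights now [9 9 9 6], max=9

Answer: 2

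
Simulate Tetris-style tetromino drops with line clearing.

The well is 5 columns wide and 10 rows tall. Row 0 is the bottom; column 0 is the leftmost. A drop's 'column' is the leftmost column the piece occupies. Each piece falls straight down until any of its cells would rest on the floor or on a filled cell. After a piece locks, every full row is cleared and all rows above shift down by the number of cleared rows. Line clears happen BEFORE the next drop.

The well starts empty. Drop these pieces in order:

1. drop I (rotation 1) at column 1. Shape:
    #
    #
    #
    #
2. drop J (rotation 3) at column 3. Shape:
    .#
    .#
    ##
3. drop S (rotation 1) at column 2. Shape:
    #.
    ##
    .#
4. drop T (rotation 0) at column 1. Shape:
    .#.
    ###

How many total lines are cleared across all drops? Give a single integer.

Drop 1: I rot1 at col 1 lands with bottom-row=0; cleared 0 line(s) (total 0); column heights now [0 4 0 0 0], max=4
Drop 2: J rot3 at col 3 lands with bottom-row=0; cleared 0 line(s) (total 0); column heights now [0 4 0 1 3], max=4
Drop 3: S rot1 at col 2 lands with bottom-row=1; cleared 0 line(s) (total 0); column heights now [0 4 4 3 3], max=4
Drop 4: T rot0 at col 1 lands with bottom-row=4; cleared 0 line(s) (total 0); column heights now [0 5 6 5 3], max=6

Answer: 0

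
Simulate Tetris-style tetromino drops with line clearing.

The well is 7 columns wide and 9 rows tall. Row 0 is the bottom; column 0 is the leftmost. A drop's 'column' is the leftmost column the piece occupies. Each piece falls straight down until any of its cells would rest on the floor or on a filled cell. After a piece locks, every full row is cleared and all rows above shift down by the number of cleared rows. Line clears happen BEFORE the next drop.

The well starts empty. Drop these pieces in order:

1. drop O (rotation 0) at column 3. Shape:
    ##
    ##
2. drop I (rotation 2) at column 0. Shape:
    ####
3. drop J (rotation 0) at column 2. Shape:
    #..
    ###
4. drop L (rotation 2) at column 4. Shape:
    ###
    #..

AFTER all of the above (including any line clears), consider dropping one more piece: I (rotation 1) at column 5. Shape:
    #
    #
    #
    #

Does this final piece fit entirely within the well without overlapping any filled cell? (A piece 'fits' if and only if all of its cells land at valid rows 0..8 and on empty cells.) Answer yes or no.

Answer: no

Derivation:
Drop 1: O rot0 at col 3 lands with bottom-row=0; cleared 0 line(s) (total 0); column heights now [0 0 0 2 2 0 0], max=2
Drop 2: I rot2 at col 0 lands with bottom-row=2; cleared 0 line(s) (total 0); column heights now [3 3 3 3 2 0 0], max=3
Drop 3: J rot0 at col 2 lands with bottom-row=3; cleared 0 line(s) (total 0); column heights now [3 3 5 4 4 0 0], max=5
Drop 4: L rot2 at col 4 lands with bottom-row=4; cleared 0 line(s) (total 0); column heights now [3 3 5 4 6 6 6], max=6
Test piece I rot1 at col 5 (width 1): heights before test = [3 3 5 4 6 6 6]; fits = False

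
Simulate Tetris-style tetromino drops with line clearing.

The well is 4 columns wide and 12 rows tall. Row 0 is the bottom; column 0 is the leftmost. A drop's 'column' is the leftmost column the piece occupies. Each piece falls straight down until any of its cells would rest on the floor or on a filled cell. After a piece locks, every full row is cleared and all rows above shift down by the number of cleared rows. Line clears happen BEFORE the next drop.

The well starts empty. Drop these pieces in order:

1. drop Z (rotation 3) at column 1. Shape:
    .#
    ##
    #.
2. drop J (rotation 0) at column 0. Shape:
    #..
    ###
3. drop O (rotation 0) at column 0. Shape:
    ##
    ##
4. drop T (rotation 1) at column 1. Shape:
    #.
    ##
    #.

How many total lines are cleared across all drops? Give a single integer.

Answer: 0

Derivation:
Drop 1: Z rot3 at col 1 lands with bottom-row=0; cleared 0 line(s) (total 0); column heights now [0 2 3 0], max=3
Drop 2: J rot0 at col 0 lands with bottom-row=3; cleared 0 line(s) (total 0); column heights now [5 4 4 0], max=5
Drop 3: O rot0 at col 0 lands with bottom-row=5; cleared 0 line(s) (total 0); column heights now [7 7 4 0], max=7
Drop 4: T rot1 at col 1 lands with bottom-row=7; cleared 0 line(s) (total 0); column heights now [7 10 9 0], max=10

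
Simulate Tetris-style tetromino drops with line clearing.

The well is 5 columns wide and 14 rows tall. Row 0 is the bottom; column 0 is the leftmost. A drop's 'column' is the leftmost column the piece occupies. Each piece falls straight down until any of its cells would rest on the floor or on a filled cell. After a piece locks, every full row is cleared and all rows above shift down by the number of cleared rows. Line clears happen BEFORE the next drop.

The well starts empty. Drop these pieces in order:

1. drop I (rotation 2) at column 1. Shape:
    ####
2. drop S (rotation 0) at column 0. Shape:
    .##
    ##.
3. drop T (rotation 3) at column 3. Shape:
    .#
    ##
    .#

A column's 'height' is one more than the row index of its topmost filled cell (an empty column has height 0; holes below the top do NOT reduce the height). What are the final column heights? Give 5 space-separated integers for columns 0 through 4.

Drop 1: I rot2 at col 1 lands with bottom-row=0; cleared 0 line(s) (total 0); column heights now [0 1 1 1 1], max=1
Drop 2: S rot0 at col 0 lands with bottom-row=1; cleared 0 line(s) (total 0); column heights now [2 3 3 1 1], max=3
Drop 3: T rot3 at col 3 lands with bottom-row=1; cleared 0 line(s) (total 0); column heights now [2 3 3 3 4], max=4

Answer: 2 3 3 3 4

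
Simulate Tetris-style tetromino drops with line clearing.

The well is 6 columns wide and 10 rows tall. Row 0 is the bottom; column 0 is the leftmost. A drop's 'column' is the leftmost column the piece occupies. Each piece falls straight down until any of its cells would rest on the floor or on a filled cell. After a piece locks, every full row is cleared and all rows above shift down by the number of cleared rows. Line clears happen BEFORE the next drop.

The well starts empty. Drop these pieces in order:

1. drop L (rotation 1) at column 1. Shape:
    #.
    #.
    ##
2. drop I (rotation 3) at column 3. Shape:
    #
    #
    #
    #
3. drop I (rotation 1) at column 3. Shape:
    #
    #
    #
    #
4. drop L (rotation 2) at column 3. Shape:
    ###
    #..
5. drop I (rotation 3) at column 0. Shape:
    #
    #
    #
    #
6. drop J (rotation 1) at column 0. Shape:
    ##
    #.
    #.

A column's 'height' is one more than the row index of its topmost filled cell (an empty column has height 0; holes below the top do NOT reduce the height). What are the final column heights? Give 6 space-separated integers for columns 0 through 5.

Drop 1: L rot1 at col 1 lands with bottom-row=0; cleared 0 line(s) (total 0); column heights now [0 3 1 0 0 0], max=3
Drop 2: I rot3 at col 3 lands with bottom-row=0; cleared 0 line(s) (total 0); column heights now [0 3 1 4 0 0], max=4
Drop 3: I rot1 at col 3 lands with bottom-row=4; cleared 0 line(s) (total 0); column heights now [0 3 1 8 0 0], max=8
Drop 4: L rot2 at col 3 lands with bottom-row=8; cleared 0 line(s) (total 0); column heights now [0 3 1 10 10 10], max=10
Drop 5: I rot3 at col 0 lands with bottom-row=0; cleared 0 line(s) (total 0); column heights now [4 3 1 10 10 10], max=10
Drop 6: J rot1 at col 0 lands with bottom-row=4; cleared 0 line(s) (total 0); column heights now [7 7 1 10 10 10], max=10

Answer: 7 7 1 10 10 10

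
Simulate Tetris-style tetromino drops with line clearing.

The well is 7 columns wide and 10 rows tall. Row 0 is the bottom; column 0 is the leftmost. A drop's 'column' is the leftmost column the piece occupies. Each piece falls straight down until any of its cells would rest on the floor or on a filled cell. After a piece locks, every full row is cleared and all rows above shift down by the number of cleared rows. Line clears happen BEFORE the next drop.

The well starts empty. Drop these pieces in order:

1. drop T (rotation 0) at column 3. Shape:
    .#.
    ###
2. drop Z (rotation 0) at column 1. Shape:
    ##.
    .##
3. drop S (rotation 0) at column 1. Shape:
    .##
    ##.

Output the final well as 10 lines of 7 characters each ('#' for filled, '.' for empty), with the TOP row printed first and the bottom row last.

Answer: .......
.......
.......
.......
.......
..##...
.##....
.##....
..###..
...###.

Derivation:
Drop 1: T rot0 at col 3 lands with bottom-row=0; cleared 0 line(s) (total 0); column heights now [0 0 0 1 2 1 0], max=2
Drop 2: Z rot0 at col 1 lands with bottom-row=1; cleared 0 line(s) (total 0); column heights now [0 3 3 2 2 1 0], max=3
Drop 3: S rot0 at col 1 lands with bottom-row=3; cleared 0 line(s) (total 0); column heights now [0 4 5 5 2 1 0], max=5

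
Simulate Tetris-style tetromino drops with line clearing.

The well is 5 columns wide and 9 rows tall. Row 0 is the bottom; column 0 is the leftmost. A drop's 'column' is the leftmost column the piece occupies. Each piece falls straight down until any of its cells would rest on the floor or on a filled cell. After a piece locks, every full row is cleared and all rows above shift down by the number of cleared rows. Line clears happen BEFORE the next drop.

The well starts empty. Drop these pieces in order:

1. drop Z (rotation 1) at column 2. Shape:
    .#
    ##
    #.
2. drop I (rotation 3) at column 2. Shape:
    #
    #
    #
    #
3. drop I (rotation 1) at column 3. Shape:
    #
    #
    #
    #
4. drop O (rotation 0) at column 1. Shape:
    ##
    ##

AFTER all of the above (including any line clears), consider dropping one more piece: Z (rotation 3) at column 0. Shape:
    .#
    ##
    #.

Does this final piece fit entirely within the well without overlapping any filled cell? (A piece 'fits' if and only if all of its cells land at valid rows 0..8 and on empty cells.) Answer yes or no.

Answer: no

Derivation:
Drop 1: Z rot1 at col 2 lands with bottom-row=0; cleared 0 line(s) (total 0); column heights now [0 0 2 3 0], max=3
Drop 2: I rot3 at col 2 lands with bottom-row=2; cleared 0 line(s) (total 0); column heights now [0 0 6 3 0], max=6
Drop 3: I rot1 at col 3 lands with bottom-row=3; cleared 0 line(s) (total 0); column heights now [0 0 6 7 0], max=7
Drop 4: O rot0 at col 1 lands with bottom-row=6; cleared 0 line(s) (total 0); column heights now [0 8 8 7 0], max=8
Test piece Z rot3 at col 0 (width 2): heights before test = [0 8 8 7 0]; fits = False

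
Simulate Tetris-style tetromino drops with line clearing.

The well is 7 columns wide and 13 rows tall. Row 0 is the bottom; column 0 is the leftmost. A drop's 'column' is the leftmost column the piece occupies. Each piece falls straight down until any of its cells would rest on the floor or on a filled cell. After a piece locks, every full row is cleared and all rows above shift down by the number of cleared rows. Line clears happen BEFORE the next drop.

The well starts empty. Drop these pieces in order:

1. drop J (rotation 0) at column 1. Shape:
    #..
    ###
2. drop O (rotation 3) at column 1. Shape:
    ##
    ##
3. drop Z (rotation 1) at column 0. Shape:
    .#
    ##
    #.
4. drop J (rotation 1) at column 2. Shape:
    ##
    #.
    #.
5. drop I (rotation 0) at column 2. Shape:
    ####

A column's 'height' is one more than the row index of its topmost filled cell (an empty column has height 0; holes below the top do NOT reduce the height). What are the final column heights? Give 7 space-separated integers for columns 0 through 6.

Drop 1: J rot0 at col 1 lands with bottom-row=0; cleared 0 line(s) (total 0); column heights now [0 2 1 1 0 0 0], max=2
Drop 2: O rot3 at col 1 lands with bottom-row=2; cleared 0 line(s) (total 0); column heights now [0 4 4 1 0 0 0], max=4
Drop 3: Z rot1 at col 0 lands with bottom-row=3; cleared 0 line(s) (total 0); column heights now [5 6 4 1 0 0 0], max=6
Drop 4: J rot1 at col 2 lands with bottom-row=4; cleared 0 line(s) (total 0); column heights now [5 6 7 7 0 0 0], max=7
Drop 5: I rot0 at col 2 lands with bottom-row=7; cleared 0 line(s) (total 0); column heights now [5 6 8 8 8 8 0], max=8

Answer: 5 6 8 8 8 8 0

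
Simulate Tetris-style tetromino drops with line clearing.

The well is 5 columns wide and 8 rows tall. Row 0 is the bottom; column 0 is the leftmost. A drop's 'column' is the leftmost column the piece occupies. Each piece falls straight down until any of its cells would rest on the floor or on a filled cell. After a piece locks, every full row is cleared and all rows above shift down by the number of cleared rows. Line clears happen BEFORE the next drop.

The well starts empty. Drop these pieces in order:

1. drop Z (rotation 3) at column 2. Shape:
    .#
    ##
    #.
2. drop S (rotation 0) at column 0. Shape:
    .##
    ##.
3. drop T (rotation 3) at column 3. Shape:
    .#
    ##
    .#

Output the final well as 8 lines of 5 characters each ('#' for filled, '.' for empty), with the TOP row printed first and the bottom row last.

Drop 1: Z rot3 at col 2 lands with bottom-row=0; cleared 0 line(s) (total 0); column heights now [0 0 2 3 0], max=3
Drop 2: S rot0 at col 0 lands with bottom-row=1; cleared 0 line(s) (total 0); column heights now [2 3 3 3 0], max=3
Drop 3: T rot3 at col 3 lands with bottom-row=2; cleared 0 line(s) (total 0); column heights now [2 3 3 4 5], max=5

Answer: .....
.....
.....
....#
...##
.####
####.
..#..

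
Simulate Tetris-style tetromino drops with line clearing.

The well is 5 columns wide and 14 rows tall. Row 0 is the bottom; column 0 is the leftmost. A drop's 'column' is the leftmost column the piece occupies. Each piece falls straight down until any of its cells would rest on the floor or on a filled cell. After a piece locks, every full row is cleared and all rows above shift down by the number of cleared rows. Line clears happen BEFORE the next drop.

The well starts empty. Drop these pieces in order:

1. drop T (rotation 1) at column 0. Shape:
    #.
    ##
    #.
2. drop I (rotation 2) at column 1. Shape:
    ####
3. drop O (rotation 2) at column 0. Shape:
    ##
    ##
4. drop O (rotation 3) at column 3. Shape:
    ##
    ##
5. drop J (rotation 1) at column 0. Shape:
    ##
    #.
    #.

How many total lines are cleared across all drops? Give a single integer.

Answer: 1

Derivation:
Drop 1: T rot1 at col 0 lands with bottom-row=0; cleared 0 line(s) (total 0); column heights now [3 2 0 0 0], max=3
Drop 2: I rot2 at col 1 lands with bottom-row=2; cleared 1 line(s) (total 1); column heights now [2 2 0 0 0], max=2
Drop 3: O rot2 at col 0 lands with bottom-row=2; cleared 0 line(s) (total 1); column heights now [4 4 0 0 0], max=4
Drop 4: O rot3 at col 3 lands with bottom-row=0; cleared 0 line(s) (total 1); column heights now [4 4 0 2 2], max=4
Drop 5: J rot1 at col 0 lands with bottom-row=4; cleared 0 line(s) (total 1); column heights now [7 7 0 2 2], max=7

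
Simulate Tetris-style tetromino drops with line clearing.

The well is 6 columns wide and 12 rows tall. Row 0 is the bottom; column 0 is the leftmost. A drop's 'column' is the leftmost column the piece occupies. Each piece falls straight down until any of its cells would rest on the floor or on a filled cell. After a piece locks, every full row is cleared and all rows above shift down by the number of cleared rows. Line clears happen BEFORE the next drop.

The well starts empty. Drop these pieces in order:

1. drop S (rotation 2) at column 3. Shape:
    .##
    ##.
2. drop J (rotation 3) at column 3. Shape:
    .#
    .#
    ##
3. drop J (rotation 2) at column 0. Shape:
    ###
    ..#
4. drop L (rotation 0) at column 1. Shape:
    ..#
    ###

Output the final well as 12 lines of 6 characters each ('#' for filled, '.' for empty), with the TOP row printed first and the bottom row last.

Drop 1: S rot2 at col 3 lands with bottom-row=0; cleared 0 line(s) (total 0); column heights now [0 0 0 1 2 2], max=2
Drop 2: J rot3 at col 3 lands with bottom-row=2; cleared 0 line(s) (total 0); column heights now [0 0 0 3 5 2], max=5
Drop 3: J rot2 at col 0 lands with bottom-row=0; cleared 0 line(s) (total 0); column heights now [2 2 2 3 5 2], max=5
Drop 4: L rot0 at col 1 lands with bottom-row=3; cleared 0 line(s) (total 0); column heights now [2 4 4 5 5 2], max=5

Answer: ......
......
......
......
......
......
......
...##.
.####.
...##.
###.##
..###.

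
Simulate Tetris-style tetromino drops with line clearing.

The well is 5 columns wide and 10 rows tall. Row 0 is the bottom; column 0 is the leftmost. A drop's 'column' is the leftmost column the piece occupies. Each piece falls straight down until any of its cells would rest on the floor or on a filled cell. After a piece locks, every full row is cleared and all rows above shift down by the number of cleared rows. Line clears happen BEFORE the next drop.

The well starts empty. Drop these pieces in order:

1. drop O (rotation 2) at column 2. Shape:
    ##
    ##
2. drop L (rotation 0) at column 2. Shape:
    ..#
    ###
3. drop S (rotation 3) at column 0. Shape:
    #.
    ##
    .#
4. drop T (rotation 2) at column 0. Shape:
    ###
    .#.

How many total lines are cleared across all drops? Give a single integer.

Answer: 1

Derivation:
Drop 1: O rot2 at col 2 lands with bottom-row=0; cleared 0 line(s) (total 0); column heights now [0 0 2 2 0], max=2
Drop 2: L rot0 at col 2 lands with bottom-row=2; cleared 0 line(s) (total 0); column heights now [0 0 3 3 4], max=4
Drop 3: S rot3 at col 0 lands with bottom-row=0; cleared 0 line(s) (total 0); column heights now [3 2 3 3 4], max=4
Drop 4: T rot2 at col 0 lands with bottom-row=2; cleared 1 line(s) (total 1); column heights now [3 3 3 2 3], max=3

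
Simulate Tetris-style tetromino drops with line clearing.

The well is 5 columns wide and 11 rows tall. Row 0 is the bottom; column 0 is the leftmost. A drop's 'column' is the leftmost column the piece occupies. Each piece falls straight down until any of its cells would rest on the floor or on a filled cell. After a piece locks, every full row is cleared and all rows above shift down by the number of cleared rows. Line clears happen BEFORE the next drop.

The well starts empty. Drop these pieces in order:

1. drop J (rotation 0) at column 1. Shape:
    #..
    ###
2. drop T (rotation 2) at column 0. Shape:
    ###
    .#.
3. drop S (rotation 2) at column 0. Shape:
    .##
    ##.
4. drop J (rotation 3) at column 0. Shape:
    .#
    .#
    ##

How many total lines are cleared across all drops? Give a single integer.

Drop 1: J rot0 at col 1 lands with bottom-row=0; cleared 0 line(s) (total 0); column heights now [0 2 1 1 0], max=2
Drop 2: T rot2 at col 0 lands with bottom-row=2; cleared 0 line(s) (total 0); column heights now [4 4 4 1 0], max=4
Drop 3: S rot2 at col 0 lands with bottom-row=4; cleared 0 line(s) (total 0); column heights now [5 6 6 1 0], max=6
Drop 4: J rot3 at col 0 lands with bottom-row=6; cleared 0 line(s) (total 0); column heights now [7 9 6 1 0], max=9

Answer: 0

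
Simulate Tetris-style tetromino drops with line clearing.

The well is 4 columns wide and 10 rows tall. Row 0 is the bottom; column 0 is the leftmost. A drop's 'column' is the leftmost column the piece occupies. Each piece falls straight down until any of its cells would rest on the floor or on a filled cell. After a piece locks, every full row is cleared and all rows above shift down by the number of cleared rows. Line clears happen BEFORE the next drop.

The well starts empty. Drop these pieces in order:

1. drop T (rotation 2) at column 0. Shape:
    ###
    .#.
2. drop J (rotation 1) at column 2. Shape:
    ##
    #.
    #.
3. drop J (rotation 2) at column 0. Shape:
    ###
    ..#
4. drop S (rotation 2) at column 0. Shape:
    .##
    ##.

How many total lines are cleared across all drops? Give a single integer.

Drop 1: T rot2 at col 0 lands with bottom-row=0; cleared 0 line(s) (total 0); column heights now [2 2 2 0], max=2
Drop 2: J rot1 at col 2 lands with bottom-row=2; cleared 0 line(s) (total 0); column heights now [2 2 5 5], max=5
Drop 3: J rot2 at col 0 lands with bottom-row=5; cleared 0 line(s) (total 0); column heights now [7 7 7 5], max=7
Drop 4: S rot2 at col 0 lands with bottom-row=7; cleared 0 line(s) (total 0); column heights now [8 9 9 5], max=9

Answer: 0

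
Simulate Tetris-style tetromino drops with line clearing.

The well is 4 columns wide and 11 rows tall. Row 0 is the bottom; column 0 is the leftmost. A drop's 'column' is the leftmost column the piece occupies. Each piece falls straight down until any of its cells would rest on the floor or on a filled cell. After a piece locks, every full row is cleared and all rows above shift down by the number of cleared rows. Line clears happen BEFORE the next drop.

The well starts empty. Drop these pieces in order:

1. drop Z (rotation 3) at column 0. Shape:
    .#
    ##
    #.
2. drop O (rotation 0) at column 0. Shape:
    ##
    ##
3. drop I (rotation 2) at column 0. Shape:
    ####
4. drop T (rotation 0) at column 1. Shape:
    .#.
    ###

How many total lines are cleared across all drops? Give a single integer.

Drop 1: Z rot3 at col 0 lands with bottom-row=0; cleared 0 line(s) (total 0); column heights now [2 3 0 0], max=3
Drop 2: O rot0 at col 0 lands with bottom-row=3; cleared 0 line(s) (total 0); column heights now [5 5 0 0], max=5
Drop 3: I rot2 at col 0 lands with bottom-row=5; cleared 1 line(s) (total 1); column heights now [5 5 0 0], max=5
Drop 4: T rot0 at col 1 lands with bottom-row=5; cleared 0 line(s) (total 1); column heights now [5 6 7 6], max=7

Answer: 1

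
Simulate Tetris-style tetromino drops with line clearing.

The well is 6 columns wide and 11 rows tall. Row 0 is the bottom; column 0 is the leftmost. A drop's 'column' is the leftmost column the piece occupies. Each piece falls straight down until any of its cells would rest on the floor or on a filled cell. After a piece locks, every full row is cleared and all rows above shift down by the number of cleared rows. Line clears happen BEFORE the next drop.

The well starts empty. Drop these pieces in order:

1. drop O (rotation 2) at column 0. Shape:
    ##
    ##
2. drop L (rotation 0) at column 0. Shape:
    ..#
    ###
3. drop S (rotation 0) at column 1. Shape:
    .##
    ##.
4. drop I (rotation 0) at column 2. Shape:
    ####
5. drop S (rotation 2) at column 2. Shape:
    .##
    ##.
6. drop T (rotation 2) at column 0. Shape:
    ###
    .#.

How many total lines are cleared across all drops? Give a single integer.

Drop 1: O rot2 at col 0 lands with bottom-row=0; cleared 0 line(s) (total 0); column heights now [2 2 0 0 0 0], max=2
Drop 2: L rot0 at col 0 lands with bottom-row=2; cleared 0 line(s) (total 0); column heights now [3 3 4 0 0 0], max=4
Drop 3: S rot0 at col 1 lands with bottom-row=4; cleared 0 line(s) (total 0); column heights now [3 5 6 6 0 0], max=6
Drop 4: I rot0 at col 2 lands with bottom-row=6; cleared 0 line(s) (total 0); column heights now [3 5 7 7 7 7], max=7
Drop 5: S rot2 at col 2 lands with bottom-row=7; cleared 0 line(s) (total 0); column heights now [3 5 8 9 9 7], max=9
Drop 6: T rot2 at col 0 lands with bottom-row=7; cleared 0 line(s) (total 0); column heights now [9 9 9 9 9 7], max=9

Answer: 0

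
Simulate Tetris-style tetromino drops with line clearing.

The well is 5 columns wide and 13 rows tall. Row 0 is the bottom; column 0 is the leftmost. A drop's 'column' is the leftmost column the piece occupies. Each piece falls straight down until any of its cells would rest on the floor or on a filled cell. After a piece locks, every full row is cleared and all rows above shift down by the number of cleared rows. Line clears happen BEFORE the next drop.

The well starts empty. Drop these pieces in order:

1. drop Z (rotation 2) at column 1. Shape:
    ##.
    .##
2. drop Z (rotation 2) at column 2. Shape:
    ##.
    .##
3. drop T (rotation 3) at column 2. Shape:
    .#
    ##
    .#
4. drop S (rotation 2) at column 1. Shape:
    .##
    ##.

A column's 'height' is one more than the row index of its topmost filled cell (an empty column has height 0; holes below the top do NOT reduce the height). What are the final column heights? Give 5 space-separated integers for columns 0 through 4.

Drop 1: Z rot2 at col 1 lands with bottom-row=0; cleared 0 line(s) (total 0); column heights now [0 2 2 1 0], max=2
Drop 2: Z rot2 at col 2 lands with bottom-row=1; cleared 0 line(s) (total 0); column heights now [0 2 3 3 2], max=3
Drop 3: T rot3 at col 2 lands with bottom-row=3; cleared 0 line(s) (total 0); column heights now [0 2 5 6 2], max=6
Drop 4: S rot2 at col 1 lands with bottom-row=5; cleared 0 line(s) (total 0); column heights now [0 6 7 7 2], max=7

Answer: 0 6 7 7 2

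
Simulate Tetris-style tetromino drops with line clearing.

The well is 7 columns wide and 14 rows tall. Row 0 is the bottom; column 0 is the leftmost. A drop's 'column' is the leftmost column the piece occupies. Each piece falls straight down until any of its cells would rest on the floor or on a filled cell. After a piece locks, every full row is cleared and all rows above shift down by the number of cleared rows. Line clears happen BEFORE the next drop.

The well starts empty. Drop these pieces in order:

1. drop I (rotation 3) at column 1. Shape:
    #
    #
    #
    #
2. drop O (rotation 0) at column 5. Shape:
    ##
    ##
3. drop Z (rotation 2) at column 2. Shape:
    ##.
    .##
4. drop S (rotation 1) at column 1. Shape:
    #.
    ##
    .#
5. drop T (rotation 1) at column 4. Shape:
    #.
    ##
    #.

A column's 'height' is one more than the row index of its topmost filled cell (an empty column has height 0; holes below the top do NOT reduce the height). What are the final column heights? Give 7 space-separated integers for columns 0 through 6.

Drop 1: I rot3 at col 1 lands with bottom-row=0; cleared 0 line(s) (total 0); column heights now [0 4 0 0 0 0 0], max=4
Drop 2: O rot0 at col 5 lands with bottom-row=0; cleared 0 line(s) (total 0); column heights now [0 4 0 0 0 2 2], max=4
Drop 3: Z rot2 at col 2 lands with bottom-row=0; cleared 0 line(s) (total 0); column heights now [0 4 2 2 1 2 2], max=4
Drop 4: S rot1 at col 1 lands with bottom-row=3; cleared 0 line(s) (total 0); column heights now [0 6 5 2 1 2 2], max=6
Drop 5: T rot1 at col 4 lands with bottom-row=1; cleared 0 line(s) (total 0); column heights now [0 6 5 2 4 3 2], max=6

Answer: 0 6 5 2 4 3 2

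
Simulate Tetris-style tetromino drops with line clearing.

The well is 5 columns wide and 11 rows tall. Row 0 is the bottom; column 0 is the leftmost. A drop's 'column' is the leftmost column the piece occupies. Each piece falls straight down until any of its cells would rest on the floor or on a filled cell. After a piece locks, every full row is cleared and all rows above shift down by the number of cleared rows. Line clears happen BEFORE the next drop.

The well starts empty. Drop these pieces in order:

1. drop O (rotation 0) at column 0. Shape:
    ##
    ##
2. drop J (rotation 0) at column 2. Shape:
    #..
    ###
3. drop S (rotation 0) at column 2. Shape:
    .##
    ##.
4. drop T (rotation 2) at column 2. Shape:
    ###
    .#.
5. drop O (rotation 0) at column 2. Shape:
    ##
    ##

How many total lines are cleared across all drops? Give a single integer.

Answer: 1

Derivation:
Drop 1: O rot0 at col 0 lands with bottom-row=0; cleared 0 line(s) (total 0); column heights now [2 2 0 0 0], max=2
Drop 2: J rot0 at col 2 lands with bottom-row=0; cleared 1 line(s) (total 1); column heights now [1 1 1 0 0], max=1
Drop 3: S rot0 at col 2 lands with bottom-row=1; cleared 0 line(s) (total 1); column heights now [1 1 2 3 3], max=3
Drop 4: T rot2 at col 2 lands with bottom-row=3; cleared 0 line(s) (total 1); column heights now [1 1 5 5 5], max=5
Drop 5: O rot0 at col 2 lands with bottom-row=5; cleared 0 line(s) (total 1); column heights now [1 1 7 7 5], max=7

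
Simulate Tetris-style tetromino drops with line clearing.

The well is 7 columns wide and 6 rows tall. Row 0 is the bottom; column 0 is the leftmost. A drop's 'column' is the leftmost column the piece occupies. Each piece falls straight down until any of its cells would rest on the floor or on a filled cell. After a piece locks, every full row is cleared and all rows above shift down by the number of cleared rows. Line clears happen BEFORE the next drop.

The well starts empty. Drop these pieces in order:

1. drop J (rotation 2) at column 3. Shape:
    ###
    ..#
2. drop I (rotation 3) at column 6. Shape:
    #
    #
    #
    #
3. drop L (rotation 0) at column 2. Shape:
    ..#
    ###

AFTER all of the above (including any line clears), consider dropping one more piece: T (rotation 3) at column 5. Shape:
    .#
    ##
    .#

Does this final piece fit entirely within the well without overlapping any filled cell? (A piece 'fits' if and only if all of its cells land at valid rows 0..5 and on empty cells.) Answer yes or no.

Answer: no

Derivation:
Drop 1: J rot2 at col 3 lands with bottom-row=0; cleared 0 line(s) (total 0); column heights now [0 0 0 2 2 2 0], max=2
Drop 2: I rot3 at col 6 lands with bottom-row=0; cleared 0 line(s) (total 0); column heights now [0 0 0 2 2 2 4], max=4
Drop 3: L rot0 at col 2 lands with bottom-row=2; cleared 0 line(s) (total 0); column heights now [0 0 3 3 4 2 4], max=4
Test piece T rot3 at col 5 (width 2): heights before test = [0 0 3 3 4 2 4]; fits = False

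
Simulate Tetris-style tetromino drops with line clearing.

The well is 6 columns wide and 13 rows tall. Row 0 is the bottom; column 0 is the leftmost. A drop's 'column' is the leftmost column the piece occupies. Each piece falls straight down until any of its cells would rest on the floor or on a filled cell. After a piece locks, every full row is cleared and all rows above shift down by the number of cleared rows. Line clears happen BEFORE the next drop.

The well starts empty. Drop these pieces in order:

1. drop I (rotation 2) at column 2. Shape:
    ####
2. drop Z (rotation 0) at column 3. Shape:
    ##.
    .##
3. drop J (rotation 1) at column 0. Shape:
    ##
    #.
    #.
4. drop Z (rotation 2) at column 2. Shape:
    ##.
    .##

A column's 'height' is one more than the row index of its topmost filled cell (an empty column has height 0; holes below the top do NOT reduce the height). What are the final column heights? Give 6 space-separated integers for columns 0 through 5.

Drop 1: I rot2 at col 2 lands with bottom-row=0; cleared 0 line(s) (total 0); column heights now [0 0 1 1 1 1], max=1
Drop 2: Z rot0 at col 3 lands with bottom-row=1; cleared 0 line(s) (total 0); column heights now [0 0 1 3 3 2], max=3
Drop 3: J rot1 at col 0 lands with bottom-row=0; cleared 0 line(s) (total 0); column heights now [3 3 1 3 3 2], max=3
Drop 4: Z rot2 at col 2 lands with bottom-row=3; cleared 0 line(s) (total 0); column heights now [3 3 5 5 4 2], max=5

Answer: 3 3 5 5 4 2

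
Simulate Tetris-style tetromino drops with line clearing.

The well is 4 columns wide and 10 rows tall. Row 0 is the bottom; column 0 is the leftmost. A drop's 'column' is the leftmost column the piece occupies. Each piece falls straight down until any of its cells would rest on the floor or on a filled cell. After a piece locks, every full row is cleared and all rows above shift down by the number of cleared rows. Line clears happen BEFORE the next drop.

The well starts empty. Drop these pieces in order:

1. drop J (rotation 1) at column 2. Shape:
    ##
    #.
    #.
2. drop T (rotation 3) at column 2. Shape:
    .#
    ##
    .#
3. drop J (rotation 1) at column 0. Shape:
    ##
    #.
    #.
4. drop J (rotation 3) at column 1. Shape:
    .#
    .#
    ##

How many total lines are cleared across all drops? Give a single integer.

Drop 1: J rot1 at col 2 lands with bottom-row=0; cleared 0 line(s) (total 0); column heights now [0 0 3 3], max=3
Drop 2: T rot3 at col 2 lands with bottom-row=3; cleared 0 line(s) (total 0); column heights now [0 0 5 6], max=6
Drop 3: J rot1 at col 0 lands with bottom-row=0; cleared 1 line(s) (total 1); column heights now [2 0 4 5], max=5
Drop 4: J rot3 at col 1 lands with bottom-row=4; cleared 0 line(s) (total 1); column heights now [2 5 7 5], max=7

Answer: 1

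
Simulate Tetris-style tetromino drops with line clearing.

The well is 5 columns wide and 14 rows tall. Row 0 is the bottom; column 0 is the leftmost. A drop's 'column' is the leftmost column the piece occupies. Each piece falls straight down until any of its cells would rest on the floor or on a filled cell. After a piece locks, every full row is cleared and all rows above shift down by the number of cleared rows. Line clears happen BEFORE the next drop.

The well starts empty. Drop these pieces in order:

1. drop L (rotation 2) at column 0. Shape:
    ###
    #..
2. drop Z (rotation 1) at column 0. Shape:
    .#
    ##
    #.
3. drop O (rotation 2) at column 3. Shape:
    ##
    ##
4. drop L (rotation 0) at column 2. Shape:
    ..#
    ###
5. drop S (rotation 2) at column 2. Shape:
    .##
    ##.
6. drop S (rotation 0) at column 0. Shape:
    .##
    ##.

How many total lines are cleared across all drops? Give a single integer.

Answer: 2

Derivation:
Drop 1: L rot2 at col 0 lands with bottom-row=0; cleared 0 line(s) (total 0); column heights now [2 2 2 0 0], max=2
Drop 2: Z rot1 at col 0 lands with bottom-row=2; cleared 0 line(s) (total 0); column heights now [4 5 2 0 0], max=5
Drop 3: O rot2 at col 3 lands with bottom-row=0; cleared 1 line(s) (total 1); column heights now [3 4 0 1 1], max=4
Drop 4: L rot0 at col 2 lands with bottom-row=1; cleared 0 line(s) (total 1); column heights now [3 4 2 2 3], max=4
Drop 5: S rot2 at col 2 lands with bottom-row=2; cleared 1 line(s) (total 2); column heights now [2 3 2 3 3], max=3
Drop 6: S rot0 at col 0 lands with bottom-row=3; cleared 0 line(s) (total 2); column heights now [4 5 5 3 3], max=5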